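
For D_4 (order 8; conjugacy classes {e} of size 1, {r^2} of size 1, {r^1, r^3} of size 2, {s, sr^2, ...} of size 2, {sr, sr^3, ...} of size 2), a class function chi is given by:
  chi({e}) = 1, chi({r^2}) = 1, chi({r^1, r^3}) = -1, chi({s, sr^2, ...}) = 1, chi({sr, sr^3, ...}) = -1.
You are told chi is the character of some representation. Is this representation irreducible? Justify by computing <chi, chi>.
Irreducible: <chi, chi> = 1.

Why: <chi, chi> = (1/|G|) sum_C |C| * |chi(C)|^2 = (1/8)[1*|1|^2 + 1*|1|^2 + 2*|-1|^2 + 2*|1|^2 + 2*|-1|^2]
  = (1/8)[(1) + (1) + (2) + (2) + (2)] = 8/8 = 1.
A character is irreducible iff <chi, chi> = 1, so this representation is irreducible.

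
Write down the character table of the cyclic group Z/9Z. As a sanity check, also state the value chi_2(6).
Character table of Z/9Z (irreps indexed chi_0,...,chi_8 with chi_k(m) = zeta_9^(k*m), zeta_9 = exp(2*pi*i/9)):
  irrep \ class  {0} (size 1)  {1} (size 1)    {2} (size 1)    {3} (size 1)    {4} (size 1)    {5} (size 1)    {6} (size 1)    {7} (size 1)    {8} (size 1)  
  chi_0          1             1               1               1               1               1               1               1               1             
  chi_1          1             exp(2*I*pi/9)   exp(4*I*pi/9)   exp(2*I*pi/3)   exp(8*I*pi/9)   exp(-8*I*pi/9)  exp(-2*I*pi/3)  exp(-4*I*pi/9)  exp(-2*I*pi/9)
  chi_2          1             exp(4*I*pi/9)   exp(8*I*pi/9)   exp(-2*I*pi/3)  exp(-2*I*pi/9)  exp(2*I*pi/9)   exp(2*I*pi/3)   exp(-8*I*pi/9)  exp(-4*I*pi/9)
  chi_3          1             exp(2*I*pi/3)   exp(-2*I*pi/3)  1               exp(2*I*pi/3)   exp(-2*I*pi/3)  1               exp(2*I*pi/3)   exp(-2*I*pi/3)
  chi_4          1             exp(8*I*pi/9)   exp(-2*I*pi/9)  exp(2*I*pi/3)   exp(-4*I*pi/9)  exp(4*I*pi/9)   exp(-2*I*pi/3)  exp(2*I*pi/9)   exp(-8*I*pi/9)
  chi_5          1             exp(-8*I*pi/9)  exp(2*I*pi/9)   exp(-2*I*pi/3)  exp(4*I*pi/9)   exp(-4*I*pi/9)  exp(2*I*pi/3)   exp(-2*I*pi/9)  exp(8*I*pi/9) 
  chi_6          1             exp(-2*I*pi/3)  exp(2*I*pi/3)   1               exp(-2*I*pi/3)  exp(2*I*pi/3)   1               exp(-2*I*pi/3)  exp(2*I*pi/3) 
  chi_7          1             exp(-4*I*pi/9)  exp(-8*I*pi/9)  exp(2*I*pi/3)   exp(2*I*pi/9)   exp(-2*I*pi/9)  exp(-2*I*pi/3)  exp(8*I*pi/9)   exp(4*I*pi/9) 
  chi_8          1             exp(-2*I*pi/9)  exp(-4*I*pi/9)  exp(-2*I*pi/3)  exp(-8*I*pi/9)  exp(8*I*pi/9)   exp(2*I*pi/3)   exp(4*I*pi/9)   exp(2*I*pi/9) 

Spot check: chi_2(6) = zeta_9^(2*6) = zeta_9^12 = exp(2*I*pi/3).

Solution. Z/9Z is abelian, so all 9 irreducible complex representations are 1-dimensional. They are given by chi_k(m) = zeta_9^(k*m) for k = 0,...,8. Row orthogonality: sum_m chi_k(m) conj(chi_l(m)) = 9 * [k = l].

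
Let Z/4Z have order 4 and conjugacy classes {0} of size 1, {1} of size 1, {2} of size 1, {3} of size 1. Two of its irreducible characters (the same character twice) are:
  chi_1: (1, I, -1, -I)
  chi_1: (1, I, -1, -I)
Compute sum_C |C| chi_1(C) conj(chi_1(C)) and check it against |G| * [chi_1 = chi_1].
Sum = 4 = |G| = 4; so <chi_1, chi_1> = 1 (norm-1 confirms irreducibility).

Derivation: Compute term by term over conjugacy classes (|C| * chi_1(C) * conj(chi_1(C))):
  1*(1)*conj(1) + 1*(I)*conj(I) + 1*(-1)*conj(-1) + 1*(-I)*conj(-I)
  = (1) + (1) + (1) + (1)
  = 4.
(Exp terms are combined using exp(i*s)*conj(exp(i*t)) = exp(i*(s-t)), and sums of them are collapsed using the identity that for every m > 1 the m distinct m-th roots of unity sum to 0, e.g. 1 + exp(2*I*pi/3) + exp(-2*I*pi/3) = 0.)
Dividing by |G| = 4 gives 4/4 = 1, matching the row-orthogonality relation <chi_1, chi_1> = [chi_1 = chi_1].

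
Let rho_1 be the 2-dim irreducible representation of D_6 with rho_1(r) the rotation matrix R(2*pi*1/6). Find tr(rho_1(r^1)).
chi_{rho_1}(r^1) = 2*cos(2*pi*1*1/6) = 1

Explanation: rho_1(r^1) is rotation by angle 2*pi*1*1/6, whose trace is 2*cos(2*pi*1*1/6) = 1.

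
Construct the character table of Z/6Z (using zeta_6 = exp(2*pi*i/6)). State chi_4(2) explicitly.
Character table of Z/6Z (irreps indexed chi_0,...,chi_5 with chi_k(m) = zeta_6^(k*m), zeta_6 = exp(2*pi*i/6)):
  irrep \ class  {0} (size 1)  {1} (size 1)    {2} (size 1)    {3} (size 1)  {4} (size 1)    {5} (size 1)  
  chi_0          1             1               1               1             1               1             
  chi_1          1             exp(I*pi/3)     exp(2*I*pi/3)   -1            exp(-2*I*pi/3)  exp(-I*pi/3)  
  chi_2          1             exp(2*I*pi/3)   exp(-2*I*pi/3)  1             exp(2*I*pi/3)   exp(-2*I*pi/3)
  chi_3          1             -1              1               -1            1               -1            
  chi_4          1             exp(-2*I*pi/3)  exp(2*I*pi/3)   1             exp(-2*I*pi/3)  exp(2*I*pi/3) 
  chi_5          1             exp(-I*pi/3)    exp(-2*I*pi/3)  -1            exp(2*I*pi/3)   exp(I*pi/3)   

Spot check: chi_4(2) = zeta_6^(4*2) = zeta_6^8 = exp(2*I*pi/3).

Why: Z/6Z is abelian, so all 6 irreducible complex representations are 1-dimensional. They are given by chi_k(m) = zeta_6^(k*m) for k = 0,...,5. Row orthogonality: sum_m chi_k(m) conj(chi_l(m)) = 6 * [k = l].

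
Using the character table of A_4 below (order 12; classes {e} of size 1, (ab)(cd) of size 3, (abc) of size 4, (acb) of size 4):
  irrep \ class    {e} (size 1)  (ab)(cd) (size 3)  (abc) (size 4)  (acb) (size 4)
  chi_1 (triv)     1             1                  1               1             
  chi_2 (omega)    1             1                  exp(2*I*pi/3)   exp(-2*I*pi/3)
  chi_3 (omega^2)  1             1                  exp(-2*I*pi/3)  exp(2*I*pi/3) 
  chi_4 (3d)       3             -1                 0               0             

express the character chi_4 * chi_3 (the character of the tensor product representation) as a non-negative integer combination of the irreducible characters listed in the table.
chi_4 tensor chi_3 = chi_4 (all other irreducibles have multiplicity 0).

Justification: The character of a tensor product is the pointwise product (chi_4 * chi_3)(C) = chi_4(C) * chi_3(C):
  {e}: (3)*(1), (ab)(cd): (-1)*(1), (abc): (0)*(exp(-2*I*pi/3)), (acb): (0)*(exp(2*I*pi/3))
so (chi_4 * chi_3) takes values
  {e} -> 3, (ab)(cd) -> -1, (abc) -> 0, (acb) -> 0.
Now take the inner product of this character with each irreducible chi from the table, <chi_4*chi_3, chi> = (1/12) sum_C |C| (chi_4*chi_3)(C) conj(chi(C)):
  <chi_4*chi_3, chi_1> = (1/12)[1*(3)*conj(1) + 3*(-1)*conj(1) + 4*(0)*conj(1) + 4*(0)*conj(1)]
      = (1/12)[(3) + (-3) + (0) + (0)] = 0/12 = 0
  <chi_4*chi_3, chi_2> = (1/12)[1*(3)*conj(1) + 3*(-1)*conj(1) + 4*(0)*conj(exp(2*I*pi/3)) + 4*(0)*conj(exp(-2*I*pi/3))]
      = (1/12)[(3) + (-3) + (0) + (0)] = 0/12 = 0
  <chi_4*chi_3, chi_3> = (1/12)[1*(3)*conj(1) + 3*(-1)*conj(1) + 4*(0)*conj(exp(-2*I*pi/3)) + 4*(0)*conj(exp(2*I*pi/3))]
      = (1/12)[(3) + (-3) + (0) + (0)] = 0/12 = 0
  <chi_4*chi_3, chi_4> = (1/12)[1*(3)*conj(3) + 3*(-1)*conj(-1) + 4*(0)*conj(0) + 4*(0)*conj(0)]
      = (1/12)[(9) + (3) + (0) + (0)] = 12/12 = 1
(Exp terms are combined using exp(i*s)*conj(exp(i*t)) = exp(i*(s-t)), and sums of them are collapsed using the identity that for every m > 1 the m distinct m-th roots of unity sum to 0, e.g. 1 + exp(2*I*pi/3) + exp(-2*I*pi/3) = 0.)
Hence the multiplicities are chi_4: 1. Dimension check: dim(chi_4)*dim(chi_3) = 3*1 = 3 and sum (mult * dim) = 1*3 = 3.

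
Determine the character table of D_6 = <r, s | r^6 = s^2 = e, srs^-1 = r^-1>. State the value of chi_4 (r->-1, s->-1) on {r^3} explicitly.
Conjugacy classes: {e} of size 1, {r^3} of size 1, {r^1, r^5} of size 2, {r^2, r^4} of size 2, {s, sr^2, ...} of size 3, {sr, sr^3, ...} of size 3.
Character table:
  irrep \ class              {e} (size 1)  {r^3} (size 1)  {r^1, r^5} (size 2)  {r^2, r^4} (size 2)  {s, sr^2, ...} (size 3)  {sr, sr^3, ...} (size 3)
  chi_1 (triv)               1             1               1                    1                    1                        1                       
  chi_2 (sign: r->1, s->-1)  1             1               1                    1                    -1                       -1                      
  chi_3 (r->-1, s->1)        1             -1              -1                   1                    1                        -1                      
  chi_4 (r->-1, s->-1)       1             -1              -1                   1                    -1                       1                       
  chi_5 (2d, j=1)            2             -2              1                    -1                   0                        0                       
  chi_6 (2d, j=2)            2             2               -1                   -1                   0                        0                       

Spot check: chi_4 (r->-1, s->-1) on {r^3} = -1.

Details: D_6 has order 2*6 = 12 with 6 conjugacy classes, hence 6 irreducibles. Sum of squared dims 1 + 1 + 1 + 1 + 4 + 4 = 12 = |G|. Linear characters come from the abelianisation; the 2-dimensional irreps have character r^k -> 2*cos(2*pi*j*k/6), reflections -> 0.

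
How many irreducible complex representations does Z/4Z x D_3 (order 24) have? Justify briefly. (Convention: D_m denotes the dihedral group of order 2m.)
12

Reasoning: The number of irreducible complex representations of a finite group equals its number of conjugacy classes. For a direct product, #classes(G x H) = #classes(G) * #classes(H). Z/4Z has 4 classes (abelian), D_3 has 3 classes, so 4 * 3 = 12, so Z/4Z x D_3 (order 24) has exactly 12 irreducible complex representations.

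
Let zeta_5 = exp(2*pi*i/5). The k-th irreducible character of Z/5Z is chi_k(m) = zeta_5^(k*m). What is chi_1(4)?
chi_1(4) = zeta_5^4 = exp(-2*I*pi/5)

chi_1(4) = zeta_5^(1*4) = zeta_5^4. Since zeta_5^5 = 1, this equals zeta_5^4 = exp(2*pi*i*4/5) = exp(-2*I*pi/5).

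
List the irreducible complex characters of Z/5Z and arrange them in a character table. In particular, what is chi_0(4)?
Character table of Z/5Z (irreps indexed chi_0,...,chi_4 with chi_k(m) = zeta_5^(k*m), zeta_5 = exp(2*pi*i/5)):
  irrep \ class  {0} (size 1)  {1} (size 1)    {2} (size 1)    {3} (size 1)    {4} (size 1)  
  chi_0          1             1               1               1               1             
  chi_1          1             exp(2*I*pi/5)   exp(4*I*pi/5)   exp(-4*I*pi/5)  exp(-2*I*pi/5)
  chi_2          1             exp(4*I*pi/5)   exp(-2*I*pi/5)  exp(2*I*pi/5)   exp(-4*I*pi/5)
  chi_3          1             exp(-4*I*pi/5)  exp(2*I*pi/5)   exp(-2*I*pi/5)  exp(4*I*pi/5) 
  chi_4          1             exp(-2*I*pi/5)  exp(-4*I*pi/5)  exp(4*I*pi/5)   exp(2*I*pi/5) 

Spot check: chi_0(4) = zeta_5^(0*4) = zeta_5^0 = 1.

Solution. Z/5Z is abelian, so all 5 irreducible complex representations are 1-dimensional. They are given by chi_k(m) = zeta_5^(k*m) for k = 0,...,4. Row orthogonality: sum_m chi_k(m) conj(chi_l(m)) = 5 * [k = l].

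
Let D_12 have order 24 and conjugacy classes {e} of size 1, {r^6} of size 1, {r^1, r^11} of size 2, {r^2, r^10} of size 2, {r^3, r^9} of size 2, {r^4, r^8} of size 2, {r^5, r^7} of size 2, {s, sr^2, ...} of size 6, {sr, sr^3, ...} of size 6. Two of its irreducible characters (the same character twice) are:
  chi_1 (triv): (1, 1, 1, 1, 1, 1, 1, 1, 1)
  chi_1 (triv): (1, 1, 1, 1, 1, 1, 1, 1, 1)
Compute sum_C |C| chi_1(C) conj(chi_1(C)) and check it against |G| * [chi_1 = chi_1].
Sum = 24 = |G| = 24; so <chi_1, chi_1> = 1 (norm-1 confirms irreducibility).

Why: Compute term by term over conjugacy classes (|C| * chi_1(C) * conj(chi_1(C))):
  1*(1)*conj(1) + 1*(1)*conj(1) + 2*(1)*conj(1) + 2*(1)*conj(1) + 2*(1)*conj(1) + 2*(1)*conj(1) + 2*(1)*conj(1) + 6*(1)*conj(1) + 6*(1)*conj(1)
  = (1) + (1) + (2) + (2) + (2) + (2) + (2) + (6) + (6)
  = 24.
Dividing by |G| = 24 gives 24/24 = 1, matching the row-orthogonality relation <chi_1, chi_1> = [chi_1 = chi_1].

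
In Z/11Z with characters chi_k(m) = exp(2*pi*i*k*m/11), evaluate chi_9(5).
chi_9(5) = zeta_11^45 = exp(2*I*pi/11)

Justification: chi_9(5) = zeta_11^(9*5) = zeta_11^45. Since zeta_11^11 = 1, this equals zeta_11^1 = exp(2*pi*i*1/11) = exp(2*I*pi/11).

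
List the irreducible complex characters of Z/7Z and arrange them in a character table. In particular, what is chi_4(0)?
Character table of Z/7Z (irreps indexed chi_0,...,chi_6 with chi_k(m) = zeta_7^(k*m), zeta_7 = exp(2*pi*i/7)):
  irrep \ class  {0} (size 1)  {1} (size 1)    {2} (size 1)    {3} (size 1)    {4} (size 1)    {5} (size 1)    {6} (size 1)  
  chi_0          1             1               1               1               1               1               1             
  chi_1          1             exp(2*I*pi/7)   exp(4*I*pi/7)   exp(6*I*pi/7)   exp(-6*I*pi/7)  exp(-4*I*pi/7)  exp(-2*I*pi/7)
  chi_2          1             exp(4*I*pi/7)   exp(-6*I*pi/7)  exp(-2*I*pi/7)  exp(2*I*pi/7)   exp(6*I*pi/7)   exp(-4*I*pi/7)
  chi_3          1             exp(6*I*pi/7)   exp(-2*I*pi/7)  exp(4*I*pi/7)   exp(-4*I*pi/7)  exp(2*I*pi/7)   exp(-6*I*pi/7)
  chi_4          1             exp(-6*I*pi/7)  exp(2*I*pi/7)   exp(-4*I*pi/7)  exp(4*I*pi/7)   exp(-2*I*pi/7)  exp(6*I*pi/7) 
  chi_5          1             exp(-4*I*pi/7)  exp(6*I*pi/7)   exp(2*I*pi/7)   exp(-2*I*pi/7)  exp(-6*I*pi/7)  exp(4*I*pi/7) 
  chi_6          1             exp(-2*I*pi/7)  exp(-4*I*pi/7)  exp(-6*I*pi/7)  exp(6*I*pi/7)   exp(4*I*pi/7)   exp(2*I*pi/7) 

Spot check: chi_4(0) = zeta_7^(4*0) = zeta_7^0 = 1.

Solution. Z/7Z is abelian, so all 7 irreducible complex representations are 1-dimensional. They are given by chi_k(m) = zeta_7^(k*m) for k = 0,...,6. Row orthogonality: sum_m chi_k(m) conj(chi_l(m)) = 7 * [k = l].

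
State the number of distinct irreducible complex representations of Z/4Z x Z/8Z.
32

Argument: The number of irreducible complex representations of a finite group equals its number of conjugacy classes. Z/4Z x Z/8Z is abelian of order 32, so every element is its own conjugacy class: 32 classes, so Z/4Z x Z/8Z (order 32) has exactly 32 irreducible complex representations.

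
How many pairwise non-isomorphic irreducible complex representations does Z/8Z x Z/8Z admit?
64

Details: The number of irreducible complex representations of a finite group equals its number of conjugacy classes. Z/8Z x Z/8Z is abelian of order 64, so every element is its own conjugacy class: 64 classes, so Z/8Z x Z/8Z (order 64) has exactly 64 irreducible complex representations.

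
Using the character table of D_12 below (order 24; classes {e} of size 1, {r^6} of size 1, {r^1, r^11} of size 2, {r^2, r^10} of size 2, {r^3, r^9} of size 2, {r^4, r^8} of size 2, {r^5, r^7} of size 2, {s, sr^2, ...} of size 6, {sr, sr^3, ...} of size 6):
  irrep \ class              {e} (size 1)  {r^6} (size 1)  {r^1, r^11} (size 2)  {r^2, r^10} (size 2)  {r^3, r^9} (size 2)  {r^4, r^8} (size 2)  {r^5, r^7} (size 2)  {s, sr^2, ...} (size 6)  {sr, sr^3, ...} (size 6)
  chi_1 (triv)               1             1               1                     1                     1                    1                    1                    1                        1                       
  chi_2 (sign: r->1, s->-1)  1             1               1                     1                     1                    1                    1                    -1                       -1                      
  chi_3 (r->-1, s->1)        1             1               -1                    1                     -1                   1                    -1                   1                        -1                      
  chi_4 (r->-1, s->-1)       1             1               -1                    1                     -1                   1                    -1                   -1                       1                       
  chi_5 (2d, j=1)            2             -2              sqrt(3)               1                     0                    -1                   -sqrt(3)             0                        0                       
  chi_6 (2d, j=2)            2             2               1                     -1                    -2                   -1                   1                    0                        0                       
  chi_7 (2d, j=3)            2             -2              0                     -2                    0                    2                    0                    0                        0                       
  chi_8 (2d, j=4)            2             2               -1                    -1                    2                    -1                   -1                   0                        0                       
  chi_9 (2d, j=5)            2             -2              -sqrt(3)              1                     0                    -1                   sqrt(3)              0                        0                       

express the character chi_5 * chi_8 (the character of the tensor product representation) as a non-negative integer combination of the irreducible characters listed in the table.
chi_5 tensor chi_8 = chi_7 + chi_9 (all other irreducibles have multiplicity 0).

Solution. The character of a tensor product is the pointwise product (chi_5 * chi_8)(C) = chi_5(C) * chi_8(C):
  {e}: (2)*(2), {r^6}: (-2)*(2), {r^1, r^11}: (sqrt(3))*(-1), {r^2, r^10}: (1)*(-1), {r^3, r^9}: (0)*(2), {r^4, r^8}: (-1)*(-1), {r^5, r^7}: (-sqrt(3))*(-1), {s, sr^2, ...}: (0)*(0), {sr, sr^3, ...}: (0)*(0)
so (chi_5 * chi_8) takes values
  {e} -> 4, {r^6} -> -4, {r^1, r^11} -> -sqrt(3), {r^2, r^10} -> -1, {r^3, r^9} -> 0, {r^4, r^8} -> 1, {r^5, r^7} -> sqrt(3), {s, sr^2, ...} -> 0, {sr, sr^3, ...} -> 0.
Now take the inner product of this character with each irreducible chi from the table, <chi_5*chi_8, chi> = (1/24) sum_C |C| (chi_5*chi_8)(C) conj(chi(C)):
  <chi_5*chi_8, chi_1> = (1/24)[1*(4)*conj(1) + 1*(-4)*conj(1) + 2*(-sqrt(3))*conj(1) + 2*(-1)*conj(1) + 2*(0)*conj(1) + 2*(1)*conj(1) + 2*(sqrt(3))*conj(1) + 6*(0)*conj(1) + 6*(0)*conj(1)]
      = (1/24)[(4) + (-4) + (-2*sqrt(3)) + (-2) + (0) + (2) + (2*sqrt(3)) + (0) + (0)] = 0/24 = 0
  <chi_5*chi_8, chi_2> = (1/24)[1*(4)*conj(1) + 1*(-4)*conj(1) + 2*(-sqrt(3))*conj(1) + 2*(-1)*conj(1) + 2*(0)*conj(1) + 2*(1)*conj(1) + 2*(sqrt(3))*conj(1) + 6*(0)*conj(-1) + 6*(0)*conj(-1)]
      = (1/24)[(4) + (-4) + (-2*sqrt(3)) + (-2) + (0) + (2) + (2*sqrt(3)) + (0) + (0)] = 0/24 = 0
  <chi_5*chi_8, chi_3> = (1/24)[1*(4)*conj(1) + 1*(-4)*conj(1) + 2*(-sqrt(3))*conj(-1) + 2*(-1)*conj(1) + 2*(0)*conj(-1) + 2*(1)*conj(1) + 2*(sqrt(3))*conj(-1) + 6*(0)*conj(1) + 6*(0)*conj(-1)]
      = (1/24)[(4) + (-4) + (2*sqrt(3)) + (-2) + (0) + (2) + (-2*sqrt(3)) + (0) + (0)] = 0/24 = 0
  <chi_5*chi_8, chi_4> = (1/24)[1*(4)*conj(1) + 1*(-4)*conj(1) + 2*(-sqrt(3))*conj(-1) + 2*(-1)*conj(1) + 2*(0)*conj(-1) + 2*(1)*conj(1) + 2*(sqrt(3))*conj(-1) + 6*(0)*conj(-1) + 6*(0)*conj(1)]
      = (1/24)[(4) + (-4) + (2*sqrt(3)) + (-2) + (0) + (2) + (-2*sqrt(3)) + (0) + (0)] = 0/24 = 0
  <chi_5*chi_8, chi_5> = (1/24)[1*(4)*conj(2) + 1*(-4)*conj(-2) + 2*(-sqrt(3))*conj(sqrt(3)) + 2*(-1)*conj(1) + 2*(0)*conj(0) + 2*(1)*conj(-1) + 2*(sqrt(3))*conj(-sqrt(3)) + 6*(0)*conj(0) + 6*(0)*conj(0)]
      = (1/24)[(8) + (8) + (-6) + (-2) + (0) + (-2) + (-6) + (0) + (0)] = 0/24 = 0
  <chi_5*chi_8, chi_6> = (1/24)[1*(4)*conj(2) + 1*(-4)*conj(2) + 2*(-sqrt(3))*conj(1) + 2*(-1)*conj(-1) + 2*(0)*conj(-2) + 2*(1)*conj(-1) + 2*(sqrt(3))*conj(1) + 6*(0)*conj(0) + 6*(0)*conj(0)]
      = (1/24)[(8) + (-8) + (-2*sqrt(3)) + (2) + (0) + (-2) + (2*sqrt(3)) + (0) + (0)] = 0/24 = 0
  <chi_5*chi_8, chi_7> = (1/24)[1*(4)*conj(2) + 1*(-4)*conj(-2) + 2*(-sqrt(3))*conj(0) + 2*(-1)*conj(-2) + 2*(0)*conj(0) + 2*(1)*conj(2) + 2*(sqrt(3))*conj(0) + 6*(0)*conj(0) + 6*(0)*conj(0)]
      = (1/24)[(8) + (8) + (0) + (4) + (0) + (4) + (0) + (0) + (0)] = 24/24 = 1
  <chi_5*chi_8, chi_8> = (1/24)[1*(4)*conj(2) + 1*(-4)*conj(2) + 2*(-sqrt(3))*conj(-1) + 2*(-1)*conj(-1) + 2*(0)*conj(2) + 2*(1)*conj(-1) + 2*(sqrt(3))*conj(-1) + 6*(0)*conj(0) + 6*(0)*conj(0)]
      = (1/24)[(8) + (-8) + (2*sqrt(3)) + (2) + (0) + (-2) + (-2*sqrt(3)) + (0) + (0)] = 0/24 = 0
  <chi_5*chi_8, chi_9> = (1/24)[1*(4)*conj(2) + 1*(-4)*conj(-2) + 2*(-sqrt(3))*conj(-sqrt(3)) + 2*(-1)*conj(1) + 2*(0)*conj(0) + 2*(1)*conj(-1) + 2*(sqrt(3))*conj(sqrt(3)) + 6*(0)*conj(0) + 6*(0)*conj(0)]
      = (1/24)[(8) + (8) + (6) + (-2) + (0) + (-2) + (6) + (0) + (0)] = 24/24 = 1
Hence the multiplicities are chi_7: 1, chi_9: 1. Dimension check: dim(chi_5)*dim(chi_8) = 2*2 = 4 and sum (mult * dim) = 1*2 + 1*2 = 4.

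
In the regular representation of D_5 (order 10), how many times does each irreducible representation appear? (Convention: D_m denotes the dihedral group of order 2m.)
Each irreducible V_i of dimension d_i appears with multiplicity d_i, i.e. rho_reg = (direct sum over all irreducibles V_i) d_i V_i. The irreducible dimensions for D_5 are 1, 1, 2, 2: 2 irreducibles of dimension 1, each with multiplicity 1; 2 irreducibles of dimension 2, each with multiplicity 2. Total dimension 2*1*1 + 2*2*2 = 10 = |G|.

Proof sketch: General theorem: in the regular representation of a finite group G, each irreducible appears with multiplicity equal to its dimension. Check: dim(rho_reg) = sum d_i^2 = 1 + 1 + 4 + 4 = 10 = |G|.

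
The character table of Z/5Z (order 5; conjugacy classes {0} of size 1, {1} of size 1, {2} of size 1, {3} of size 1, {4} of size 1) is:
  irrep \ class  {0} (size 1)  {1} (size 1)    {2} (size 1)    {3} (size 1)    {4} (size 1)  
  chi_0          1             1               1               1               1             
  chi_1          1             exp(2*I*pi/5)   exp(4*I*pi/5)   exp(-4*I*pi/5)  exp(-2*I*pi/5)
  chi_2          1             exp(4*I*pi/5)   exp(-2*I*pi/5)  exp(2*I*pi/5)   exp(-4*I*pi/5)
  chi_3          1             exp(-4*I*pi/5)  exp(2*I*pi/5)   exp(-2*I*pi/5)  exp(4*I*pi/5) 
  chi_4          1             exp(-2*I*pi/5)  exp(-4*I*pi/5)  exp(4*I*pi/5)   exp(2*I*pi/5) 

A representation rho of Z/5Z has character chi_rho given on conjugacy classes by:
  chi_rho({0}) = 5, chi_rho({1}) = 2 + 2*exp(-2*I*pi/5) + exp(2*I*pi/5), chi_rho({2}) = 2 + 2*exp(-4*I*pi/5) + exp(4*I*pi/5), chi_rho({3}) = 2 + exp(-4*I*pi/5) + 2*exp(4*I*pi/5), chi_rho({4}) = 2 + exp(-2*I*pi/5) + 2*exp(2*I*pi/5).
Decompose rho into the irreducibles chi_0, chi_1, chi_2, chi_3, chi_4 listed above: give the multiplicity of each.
Multiplicities: chi_0: 2, chi_1: 1, chi_2: 0, chi_3: 0, chi_4: 2.

Argument: Use <chi_rho, chi> = (1/|G|) sum_C |C| * chi_rho(C) * conj(chi(C)) with |G| = 5 for each irreducible chi in the table:
  <chi_rho, chi_0> = (1/5)[1*(5)*conj(1) + 1*(2 + 2*exp(-2*I*pi/5) + exp(2*I*pi/5))*conj(1) + 1*(2 + 2*exp(-4*I*pi/5) + exp(4*I*pi/5))*conj(1) + 1*(2 + exp(-4*I*pi/5) + 2*exp(4*I*pi/5))*conj(1) + 1*(2 + exp(-2*I*pi/5) + 2*exp(2*I*pi/5))*conj(1)]
      = (1/5)[(5) + (2 + 2*exp(-2*I*pi/5) + exp(2*I*pi/5)) + (2 + 2*exp(-4*I*pi/5) + exp(4*I*pi/5)) + (2 + exp(-4*I*pi/5) + 2*exp(4*I*pi/5)) + (2 + exp(-2*I*pi/5) + 2*exp(2*I*pi/5))] = 10/5 = 2
  <chi_rho, chi_1> = (1/5)[1*(5)*conj(1) + 1*(2 + 2*exp(-2*I*pi/5) + exp(2*I*pi/5))*conj(exp(2*I*pi/5)) + 1*(2 + 2*exp(-4*I*pi/5) + exp(4*I*pi/5))*conj(exp(4*I*pi/5)) + 1*(2 + exp(-4*I*pi/5) + 2*exp(4*I*pi/5))*conj(exp(-4*I*pi/5)) + 1*(2 + exp(-2*I*pi/5) + 2*exp(2*I*pi/5))*conj(exp(-2*I*pi/5))]
      = (1/5)[(5) + (1 + 2*exp(-2*I*pi/5) + 2*exp(-4*I*pi/5)) + (1 + 2*exp(-4*I*pi/5) + 2*exp(2*I*pi/5)) + (1 + 2*exp(-2*I*pi/5) + 2*exp(4*I*pi/5)) + (1 + 2*exp(4*I*pi/5) + 2*exp(2*I*pi/5))] = 5/5 = 1
  <chi_rho, chi_2> = (1/5)[1*(5)*conj(1) + 1*(2 + 2*exp(-2*I*pi/5) + exp(2*I*pi/5))*conj(exp(4*I*pi/5)) + 1*(2 + 2*exp(-4*I*pi/5) + exp(4*I*pi/5))*conj(exp(-2*I*pi/5)) + 1*(2 + exp(-4*I*pi/5) + 2*exp(4*I*pi/5))*conj(exp(2*I*pi/5)) + 1*(2 + exp(-2*I*pi/5) + 2*exp(2*I*pi/5))*conj(exp(-4*I*pi/5))]
      = (1/5)[(5) + (2*exp(-4*I*pi/5) + exp(-2*I*pi/5) + 2*exp(4*I*pi/5)) + (2*exp(-2*I*pi/5) + exp(-4*I*pi/5) + 2*exp(2*I*pi/5)) + (2*exp(-2*I*pi/5) + exp(4*I*pi/5) + 2*exp(2*I*pi/5)) + (2*exp(-4*I*pi/5) + exp(2*I*pi/5) + 2*exp(4*I*pi/5))] = 0/5 = 0
  <chi_rho, chi_3> = (1/5)[1*(5)*conj(1) + 1*(2 + 2*exp(-2*I*pi/5) + exp(2*I*pi/5))*conj(exp(-4*I*pi/5)) + 1*(2 + 2*exp(-4*I*pi/5) + exp(4*I*pi/5))*conj(exp(2*I*pi/5)) + 1*(2 + exp(-4*I*pi/5) + 2*exp(4*I*pi/5))*conj(exp(-2*I*pi/5)) + 1*(2 + exp(-2*I*pi/5) + 2*exp(2*I*pi/5))*conj(exp(4*I*pi/5))]
      = (1/5)[(5) + (exp(-4*I*pi/5) + 2*exp(4*I*pi/5) + 2*exp(2*I*pi/5)) + (2*exp(-2*I*pi/5) + exp(2*I*pi/5) + 2*exp(4*I*pi/5)) + (2*exp(-4*I*pi/5) + exp(-2*I*pi/5) + 2*exp(2*I*pi/5)) + (2*exp(-2*I*pi/5) + 2*exp(-4*I*pi/5) + exp(4*I*pi/5))] = 0/5 = 0
  <chi_rho, chi_4> = (1/5)[1*(5)*conj(1) + 1*(2 + 2*exp(-2*I*pi/5) + exp(2*I*pi/5))*conj(exp(-2*I*pi/5)) + 1*(2 + 2*exp(-4*I*pi/5) + exp(4*I*pi/5))*conj(exp(-4*I*pi/5)) + 1*(2 + exp(-4*I*pi/5) + 2*exp(4*I*pi/5))*conj(exp(4*I*pi/5)) + 1*(2 + exp(-2*I*pi/5) + 2*exp(2*I*pi/5))*conj(exp(2*I*pi/5))]
      = (1/5)[(5) + (2 + exp(4*I*pi/5) + 2*exp(2*I*pi/5)) + (2 + exp(-2*I*pi/5) + 2*exp(4*I*pi/5)) + (2 + 2*exp(-4*I*pi/5) + exp(2*I*pi/5)) + (2 + 2*exp(-2*I*pi/5) + exp(-4*I*pi/5))] = 10/5 = 2
(Exp terms are combined using exp(i*s)*conj(exp(i*t)) = exp(i*(s-t)), and sums of them are collapsed using the identity that for every m > 1 the m distinct m-th roots of unity sum to 0, e.g. 1 + exp(2*I*pi/3) + exp(-2*I*pi/3) = 0.)
Dimension check: dim(rho) = sum (mult * dim) = 2*1 + 1*1 + 0*1 + 0*1 + 2*1 = 5 = chi_rho(e) = 5.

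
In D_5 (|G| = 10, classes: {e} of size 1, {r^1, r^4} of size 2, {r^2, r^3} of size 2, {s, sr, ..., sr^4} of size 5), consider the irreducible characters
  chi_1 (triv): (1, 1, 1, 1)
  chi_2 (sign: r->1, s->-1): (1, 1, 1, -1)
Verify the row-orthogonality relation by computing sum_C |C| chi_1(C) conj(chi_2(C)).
Sum = 0; so <chi_1, chi_2> = 0 (distinct irreducibles are orthogonal).

Explanation: Compute term by term over conjugacy classes (|C| * chi_1(C) * conj(chi_2(C))):
  1*(1)*conj(1) + 2*(1)*conj(1) + 2*(1)*conj(1) + 5*(1)*conj(-1)
  = (1) + (2) + (2) + (-5)
  = 0.
Dividing by |G| = 10 gives 0/10 = 0, matching the row-orthogonality relation <chi_1, chi_2> = [chi_1 = chi_2].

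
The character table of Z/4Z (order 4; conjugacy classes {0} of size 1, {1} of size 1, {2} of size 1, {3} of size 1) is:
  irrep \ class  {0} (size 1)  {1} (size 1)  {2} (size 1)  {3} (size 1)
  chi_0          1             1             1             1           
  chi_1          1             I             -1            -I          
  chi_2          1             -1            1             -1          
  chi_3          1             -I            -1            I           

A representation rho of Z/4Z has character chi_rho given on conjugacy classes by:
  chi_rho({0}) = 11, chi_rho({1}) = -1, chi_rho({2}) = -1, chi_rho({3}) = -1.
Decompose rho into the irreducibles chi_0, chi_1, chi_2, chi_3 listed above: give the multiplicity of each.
Multiplicities: chi_0: 2, chi_1: 3, chi_2: 3, chi_3: 3.

Solution. Use <chi_rho, chi> = (1/|G|) sum_C |C| * chi_rho(C) * conj(chi(C)) with |G| = 4 for each irreducible chi in the table:
  <chi_rho, chi_0> = (1/4)[1*(11)*conj(1) + 1*(-1)*conj(1) + 1*(-1)*conj(1) + 1*(-1)*conj(1)]
      = (1/4)[(11) + (-1) + (-1) + (-1)] = 8/4 = 2
  <chi_rho, chi_1> = (1/4)[1*(11)*conj(1) + 1*(-1)*conj(I) + 1*(-1)*conj(-1) + 1*(-1)*conj(-I)]
      = (1/4)[(11) + (I) + (1) + (-I)] = 12/4 = 3
  <chi_rho, chi_2> = (1/4)[1*(11)*conj(1) + 1*(-1)*conj(-1) + 1*(-1)*conj(1) + 1*(-1)*conj(-1)]
      = (1/4)[(11) + (1) + (-1) + (1)] = 12/4 = 3
  <chi_rho, chi_3> = (1/4)[1*(11)*conj(1) + 1*(-1)*conj(-I) + 1*(-1)*conj(-1) + 1*(-1)*conj(I)]
      = (1/4)[(11) + (-I) + (1) + (I)] = 12/4 = 3
(Exp terms are combined using exp(i*s)*conj(exp(i*t)) = exp(i*(s-t)), and sums of them are collapsed using the identity that for every m > 1 the m distinct m-th roots of unity sum to 0, e.g. 1 + exp(2*I*pi/3) + exp(-2*I*pi/3) = 0.)
Dimension check: dim(rho) = sum (mult * dim) = 2*1 + 3*1 + 3*1 + 3*1 = 11 = chi_rho(e) = 11.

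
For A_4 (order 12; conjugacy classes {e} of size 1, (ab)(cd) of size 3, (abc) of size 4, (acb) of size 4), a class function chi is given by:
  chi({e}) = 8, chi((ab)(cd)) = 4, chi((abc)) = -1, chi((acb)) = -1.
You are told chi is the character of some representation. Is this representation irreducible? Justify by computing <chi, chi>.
Not irreducible (reducible): <chi, chi> = 10 > 1.

Details: <chi, chi> = (1/|G|) sum_C |C| * |chi(C)|^2 = (1/12)[1*|8|^2 + 3*|4|^2 + 4*|-1|^2 + 4*|-1|^2]
  = (1/12)[(64) + (48) + (4) + (4)] = 120/12 = 10.
(Exp terms are combined using exp(i*s)*conj(exp(i*t)) = exp(i*(s-t)), and sums of them are collapsed using the identity that for every m > 1 the m distinct m-th roots of unity sum to 0, e.g. 1 + exp(2*I*pi/3) + exp(-2*I*pi/3) = 0.)
A character is irreducible iff <chi, chi> = 1, so this representation is reducible.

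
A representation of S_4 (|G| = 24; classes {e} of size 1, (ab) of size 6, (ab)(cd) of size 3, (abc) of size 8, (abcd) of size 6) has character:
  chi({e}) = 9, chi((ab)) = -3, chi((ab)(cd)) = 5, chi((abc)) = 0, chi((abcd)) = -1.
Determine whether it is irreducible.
Not irreducible (reducible): <chi, chi> = 9 > 1.

Why: <chi, chi> = (1/|G|) sum_C |C| * |chi(C)|^2 = (1/24)[1*|9|^2 + 6*|-3|^2 + 3*|5|^2 + 8*|0|^2 + 6*|-1|^2]
  = (1/24)[(81) + (54) + (75) + (0) + (6)] = 216/24 = 9.
A character is irreducible iff <chi, chi> = 1, so this representation is reducible.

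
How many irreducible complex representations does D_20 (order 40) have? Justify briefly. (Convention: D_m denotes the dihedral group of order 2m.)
13

Solution. The number of irreducible complex representations of a finite group equals its number of conjugacy classes. D_20 has 13 conjugacy classes (n/2 + 3 for n even), so D_20 (order 40) has exactly 13 irreducible complex representations.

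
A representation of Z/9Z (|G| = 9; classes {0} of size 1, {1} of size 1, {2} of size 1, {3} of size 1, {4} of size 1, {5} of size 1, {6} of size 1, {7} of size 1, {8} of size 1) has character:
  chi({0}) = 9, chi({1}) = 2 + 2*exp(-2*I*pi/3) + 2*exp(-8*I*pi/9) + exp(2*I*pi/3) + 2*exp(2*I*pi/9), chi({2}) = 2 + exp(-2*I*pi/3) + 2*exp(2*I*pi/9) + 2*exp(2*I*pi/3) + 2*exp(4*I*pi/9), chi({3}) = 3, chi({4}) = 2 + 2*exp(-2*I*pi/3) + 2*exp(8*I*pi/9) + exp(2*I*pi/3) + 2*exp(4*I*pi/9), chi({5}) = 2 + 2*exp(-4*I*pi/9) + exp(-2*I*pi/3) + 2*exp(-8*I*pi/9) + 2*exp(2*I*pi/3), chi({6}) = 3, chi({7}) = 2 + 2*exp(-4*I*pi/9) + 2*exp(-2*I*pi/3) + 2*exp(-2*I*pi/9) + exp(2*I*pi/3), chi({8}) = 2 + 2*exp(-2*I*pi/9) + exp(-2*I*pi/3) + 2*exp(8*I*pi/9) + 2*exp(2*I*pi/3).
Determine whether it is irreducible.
Not irreducible (reducible): <chi, chi> = 17 > 1.

Argument: <chi, chi> = (1/|G|) sum_C |C| * |chi(C)|^2 = (1/9)[1*|9|^2 + 1*|2 + 2*exp(-2*I*pi/3) + 2*exp(-8*I*pi/9) + exp(2*I*pi/3) + 2*exp(2*I*pi/9)|^2 + 1*|2 + exp(-2*I*pi/3) + 2*exp(2*I*pi/9) + 2*exp(2*I*pi/3) + 2*exp(4*I*pi/9)|^2 + 1*|3|^2 + 1*|2 + 2*exp(-2*I*pi/3) + 2*exp(8*I*pi/9) + exp(2*I*pi/3) + 2*exp(4*I*pi/9)|^2 + 1*|2 + 2*exp(-4*I*pi/9) + exp(-2*I*pi/3) + 2*exp(-8*I*pi/9) + 2*exp(2*I*pi/3)|^2 + 1*|3|^2 + 1*|2 + 2*exp(-4*I*pi/9) + 2*exp(-2*I*pi/3) + 2*exp(-2*I*pi/9) + exp(2*I*pi/3)|^2 + 1*|2 + 2*exp(-2*I*pi/9) + exp(-2*I*pi/3) + 2*exp(8*I*pi/9) + 2*exp(2*I*pi/3)|^2]
  = (1/9)[(81) + (17 + 8*exp(-2*I*pi/3) + 8*exp(-2*I*pi/9) + 12*exp(-8*I*pi/9) + 4*exp(-4*I*pi/9) + 4*exp(4*I*pi/9) + 12*exp(8*I*pi/9) + 8*exp(2*I*pi/9) + 8*exp(2*I*pi/3)) + (17 + 8*exp(-4*I*pi/9) + 12*exp(-2*I*pi/9) + 8*exp(-2*I*pi/3) + 4*exp(-8*I*pi/9) + 4*exp(8*I*pi/9) + 8*exp(2*I*pi/3) + 12*exp(2*I*pi/9) + 8*exp(4*I*pi/9)) + (9) + (17 + 12*exp(-4*I*pi/9) + 8*exp(-2*I*pi/3) + 8*exp(-8*I*pi/9) + 4*exp(-2*I*pi/9) + 4*exp(2*I*pi/9) + 8*exp(8*I*pi/9) + 8*exp(2*I*pi/3) + 12*exp(4*I*pi/9)) + (17 + 12*exp(-4*I*pi/9) + 8*exp(-2*I*pi/3) + 8*exp(-8*I*pi/9) + 4*exp(-2*I*pi/9) + 4*exp(2*I*pi/9) + 8*exp(8*I*pi/9) + 8*exp(2*I*pi/3) + 12*exp(4*I*pi/9)) + (9) + (17 + 8*exp(-4*I*pi/9) + 12*exp(-2*I*pi/9) + 8*exp(-2*I*pi/3) + 4*exp(-8*I*pi/9) + 4*exp(8*I*pi/9) + 8*exp(2*I*pi/3) + 12*exp(2*I*pi/9) + 8*exp(4*I*pi/9)) + (17 + 8*exp(-2*I*pi/3) + 8*exp(-2*I*pi/9) + 12*exp(-8*I*pi/9) + 4*exp(-4*I*pi/9) + 4*exp(4*I*pi/9) + 12*exp(8*I*pi/9) + 8*exp(2*I*pi/9) + 8*exp(2*I*pi/3))] = 153/9 = 17.
(Exp terms are combined using exp(i*s)*conj(exp(i*t)) = exp(i*(s-t)), and sums of them are collapsed using the identity that for every m > 1 the m distinct m-th roots of unity sum to 0, e.g. 1 + exp(2*I*pi/3) + exp(-2*I*pi/3) = 0.)
A character is irreducible iff <chi, chi> = 1, so this representation is reducible.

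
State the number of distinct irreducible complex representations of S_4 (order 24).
5

Why: The number of irreducible complex representations of a finite group equals its number of conjugacy classes. Conjugacy classes in S_4 correspond to cycle types, i.e. partitions of 4; there are p(4) = 5 of them, so S_4 (order 24) has exactly 5 irreducible complex representations.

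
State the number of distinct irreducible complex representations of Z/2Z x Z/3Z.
6

Explanation: The number of irreducible complex representations of a finite group equals its number of conjugacy classes. Z/2Z x Z/3Z is abelian of order 6, so every element is its own conjugacy class: 6 classes, so Z/2Z x Z/3Z (order 6) has exactly 6 irreducible complex representations.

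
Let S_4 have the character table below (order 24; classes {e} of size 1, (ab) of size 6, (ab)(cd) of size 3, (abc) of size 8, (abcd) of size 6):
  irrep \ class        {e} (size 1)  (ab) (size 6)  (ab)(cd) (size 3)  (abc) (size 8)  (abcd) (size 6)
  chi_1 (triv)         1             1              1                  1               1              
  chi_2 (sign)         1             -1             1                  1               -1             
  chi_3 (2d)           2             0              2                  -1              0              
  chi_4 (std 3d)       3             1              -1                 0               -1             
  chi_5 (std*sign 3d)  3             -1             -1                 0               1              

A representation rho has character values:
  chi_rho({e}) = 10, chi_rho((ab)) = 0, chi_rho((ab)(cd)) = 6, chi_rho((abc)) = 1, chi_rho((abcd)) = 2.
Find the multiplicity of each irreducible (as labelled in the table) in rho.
Multiplicities: chi_1: 2, chi_2: 1, chi_3: 2, chi_4: 0, chi_5: 1.

Why: Use <chi_rho, chi> = (1/|G|) sum_C |C| * chi_rho(C) * conj(chi(C)) with |G| = 24 for each irreducible chi in the table:
  <chi_rho, chi_1> = (1/24)[1*(10)*conj(1) + 6*(0)*conj(1) + 3*(6)*conj(1) + 8*(1)*conj(1) + 6*(2)*conj(1)]
      = (1/24)[(10) + (0) + (18) + (8) + (12)] = 48/24 = 2
  <chi_rho, chi_2> = (1/24)[1*(10)*conj(1) + 6*(0)*conj(-1) + 3*(6)*conj(1) + 8*(1)*conj(1) + 6*(2)*conj(-1)]
      = (1/24)[(10) + (0) + (18) + (8) + (-12)] = 24/24 = 1
  <chi_rho, chi_3> = (1/24)[1*(10)*conj(2) + 6*(0)*conj(0) + 3*(6)*conj(2) + 8*(1)*conj(-1) + 6*(2)*conj(0)]
      = (1/24)[(20) + (0) + (36) + (-8) + (0)] = 48/24 = 2
  <chi_rho, chi_4> = (1/24)[1*(10)*conj(3) + 6*(0)*conj(1) + 3*(6)*conj(-1) + 8*(1)*conj(0) + 6*(2)*conj(-1)]
      = (1/24)[(30) + (0) + (-18) + (0) + (-12)] = 0/24 = 0
  <chi_rho, chi_5> = (1/24)[1*(10)*conj(3) + 6*(0)*conj(-1) + 3*(6)*conj(-1) + 8*(1)*conj(0) + 6*(2)*conj(1)]
      = (1/24)[(30) + (0) + (-18) + (0) + (12)] = 24/24 = 1
Dimension check: dim(rho) = sum (mult * dim) = 2*1 + 1*1 + 2*2 + 0*3 + 1*3 = 10 = chi_rho(e) = 10.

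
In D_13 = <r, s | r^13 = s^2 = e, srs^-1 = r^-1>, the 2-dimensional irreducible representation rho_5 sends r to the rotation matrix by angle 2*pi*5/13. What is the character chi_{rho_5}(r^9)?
chi_{rho_5}(r^9) = 2*cos(2*pi*5*9/13) = -2*cos(pi/13)

Reasoning: rho_5(r^9) is rotation by angle 2*pi*5*9/13, whose trace is 2*cos(2*pi*5*9/13) = -2*cos(pi/13).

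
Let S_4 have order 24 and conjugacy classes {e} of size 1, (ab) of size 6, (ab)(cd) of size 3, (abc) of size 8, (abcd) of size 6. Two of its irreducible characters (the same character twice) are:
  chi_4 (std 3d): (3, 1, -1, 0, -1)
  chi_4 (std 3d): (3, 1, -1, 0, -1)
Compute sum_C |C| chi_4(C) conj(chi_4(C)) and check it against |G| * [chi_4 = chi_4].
Sum = 24 = |G| = 24; so <chi_4, chi_4> = 1 (norm-1 confirms irreducibility).

Justification: Compute term by term over conjugacy classes (|C| * chi_4(C) * conj(chi_4(C))):
  1*(3)*conj(3) + 6*(1)*conj(1) + 3*(-1)*conj(-1) + 8*(0)*conj(0) + 6*(-1)*conj(-1)
  = (9) + (6) + (3) + (0) + (6)
  = 24.
Dividing by |G| = 24 gives 24/24 = 1, matching the row-orthogonality relation <chi_4, chi_4> = [chi_4 = chi_4].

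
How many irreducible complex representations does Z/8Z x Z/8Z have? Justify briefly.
64

Proof sketch: The number of irreducible complex representations of a finite group equals its number of conjugacy classes. Z/8Z x Z/8Z is abelian of order 64, so every element is its own conjugacy class: 64 classes, so Z/8Z x Z/8Z (order 64) has exactly 64 irreducible complex representations.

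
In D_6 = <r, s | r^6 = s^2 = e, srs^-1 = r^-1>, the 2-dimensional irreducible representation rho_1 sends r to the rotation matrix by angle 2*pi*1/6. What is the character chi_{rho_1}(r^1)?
chi_{rho_1}(r^1) = 2*cos(2*pi*1*1/6) = 1

Explanation: rho_1(r^1) is rotation by angle 2*pi*1*1/6, whose trace is 2*cos(2*pi*1*1/6) = 1.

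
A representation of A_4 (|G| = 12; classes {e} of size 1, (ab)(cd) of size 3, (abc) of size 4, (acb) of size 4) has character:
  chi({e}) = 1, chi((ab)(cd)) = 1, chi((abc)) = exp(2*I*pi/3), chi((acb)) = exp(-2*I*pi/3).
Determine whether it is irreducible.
Irreducible: <chi, chi> = 1.

Details: <chi, chi> = (1/|G|) sum_C |C| * |chi(C)|^2 = (1/12)[1*|1|^2 + 3*|1|^2 + 4*|exp(2*I*pi/3)|^2 + 4*|exp(-2*I*pi/3)|^2]
  = (1/12)[(1) + (3) + (4) + (4)] = 12/12 = 1.
(Exp terms are combined using exp(i*s)*conj(exp(i*t)) = exp(i*(s-t)), and sums of them are collapsed using the identity that for every m > 1 the m distinct m-th roots of unity sum to 0, e.g. 1 + exp(2*I*pi/3) + exp(-2*I*pi/3) = 0.)
A character is irreducible iff <chi, chi> = 1, so this representation is irreducible.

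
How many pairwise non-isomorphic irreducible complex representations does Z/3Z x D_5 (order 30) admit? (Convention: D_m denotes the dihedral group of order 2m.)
12

Justification: The number of irreducible complex representations of a finite group equals its number of conjugacy classes. For a direct product, #classes(G x H) = #classes(G) * #classes(H). Z/3Z has 3 classes (abelian), D_5 has 4 classes, so 3 * 4 = 12, so Z/3Z x D_5 (order 30) has exactly 12 irreducible complex representations.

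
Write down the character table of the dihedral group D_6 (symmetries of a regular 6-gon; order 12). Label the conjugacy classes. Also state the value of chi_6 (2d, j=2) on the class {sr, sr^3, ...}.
Conjugacy classes: {e} of size 1, {r^3} of size 1, {r^1, r^5} of size 2, {r^2, r^4} of size 2, {s, sr^2, ...} of size 3, {sr, sr^3, ...} of size 3.
Character table:
  irrep \ class              {e} (size 1)  {r^3} (size 1)  {r^1, r^5} (size 2)  {r^2, r^4} (size 2)  {s, sr^2, ...} (size 3)  {sr, sr^3, ...} (size 3)
  chi_1 (triv)               1             1               1                    1                    1                        1                       
  chi_2 (sign: r->1, s->-1)  1             1               1                    1                    -1                       -1                      
  chi_3 (r->-1, s->1)        1             -1              -1                   1                    1                        -1                      
  chi_4 (r->-1, s->-1)       1             -1              -1                   1                    -1                       1                       
  chi_5 (2d, j=1)            2             -2              1                    -1                   0                        0                       
  chi_6 (2d, j=2)            2             2               -1                   -1                   0                        0                       

Spot check: chi_6 (2d, j=2) on {sr, sr^3, ...} = 0.

D_6 has order 2*6 = 12 with 6 conjugacy classes, hence 6 irreducibles. Sum of squared dims 1 + 1 + 1 + 1 + 4 + 4 = 12 = |G|. Linear characters come from the abelianisation; the 2-dimensional irreps have character r^k -> 2*cos(2*pi*j*k/6), reflections -> 0.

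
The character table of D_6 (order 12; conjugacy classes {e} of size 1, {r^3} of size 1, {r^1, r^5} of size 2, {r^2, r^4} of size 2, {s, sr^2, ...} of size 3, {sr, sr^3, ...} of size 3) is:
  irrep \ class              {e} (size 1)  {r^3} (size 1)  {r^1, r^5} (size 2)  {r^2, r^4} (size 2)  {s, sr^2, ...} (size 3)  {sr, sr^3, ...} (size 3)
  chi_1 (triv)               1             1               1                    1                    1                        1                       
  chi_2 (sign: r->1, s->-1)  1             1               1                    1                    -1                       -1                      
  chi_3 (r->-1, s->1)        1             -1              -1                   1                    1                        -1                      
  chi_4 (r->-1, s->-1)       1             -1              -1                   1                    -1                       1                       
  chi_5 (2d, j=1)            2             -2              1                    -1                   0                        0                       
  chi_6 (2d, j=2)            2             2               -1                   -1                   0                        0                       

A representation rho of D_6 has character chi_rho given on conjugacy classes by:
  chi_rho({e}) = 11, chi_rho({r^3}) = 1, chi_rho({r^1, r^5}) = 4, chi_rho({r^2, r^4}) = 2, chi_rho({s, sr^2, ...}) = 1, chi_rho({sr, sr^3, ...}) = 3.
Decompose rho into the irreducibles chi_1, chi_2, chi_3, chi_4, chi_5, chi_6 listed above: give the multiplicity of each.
Multiplicities: chi_1: 3, chi_2: 1, chi_3: 0, chi_4: 1, chi_5: 2, chi_6: 1.

Solution. Use <chi_rho, chi> = (1/|G|) sum_C |C| * chi_rho(C) * conj(chi(C)) with |G| = 12 for each irreducible chi in the table:
  <chi_rho, chi_1> = (1/12)[1*(11)*conj(1) + 1*(1)*conj(1) + 2*(4)*conj(1) + 2*(2)*conj(1) + 3*(1)*conj(1) + 3*(3)*conj(1)]
      = (1/12)[(11) + (1) + (8) + (4) + (3) + (9)] = 36/12 = 3
  <chi_rho, chi_2> = (1/12)[1*(11)*conj(1) + 1*(1)*conj(1) + 2*(4)*conj(1) + 2*(2)*conj(1) + 3*(1)*conj(-1) + 3*(3)*conj(-1)]
      = (1/12)[(11) + (1) + (8) + (4) + (-3) + (-9)] = 12/12 = 1
  <chi_rho, chi_3> = (1/12)[1*(11)*conj(1) + 1*(1)*conj(-1) + 2*(4)*conj(-1) + 2*(2)*conj(1) + 3*(1)*conj(1) + 3*(3)*conj(-1)]
      = (1/12)[(11) + (-1) + (-8) + (4) + (3) + (-9)] = 0/12 = 0
  <chi_rho, chi_4> = (1/12)[1*(11)*conj(1) + 1*(1)*conj(-1) + 2*(4)*conj(-1) + 2*(2)*conj(1) + 3*(1)*conj(-1) + 3*(3)*conj(1)]
      = (1/12)[(11) + (-1) + (-8) + (4) + (-3) + (9)] = 12/12 = 1
  <chi_rho, chi_5> = (1/12)[1*(11)*conj(2) + 1*(1)*conj(-2) + 2*(4)*conj(1) + 2*(2)*conj(-1) + 3*(1)*conj(0) + 3*(3)*conj(0)]
      = (1/12)[(22) + (-2) + (8) + (-4) + (0) + (0)] = 24/12 = 2
  <chi_rho, chi_6> = (1/12)[1*(11)*conj(2) + 1*(1)*conj(2) + 2*(4)*conj(-1) + 2*(2)*conj(-1) + 3*(1)*conj(0) + 3*(3)*conj(0)]
      = (1/12)[(22) + (2) + (-8) + (-4) + (0) + (0)] = 12/12 = 1
Dimension check: dim(rho) = sum (mult * dim) = 3*1 + 1*1 + 0*1 + 1*1 + 2*2 + 1*2 = 11 = chi_rho(e) = 11.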